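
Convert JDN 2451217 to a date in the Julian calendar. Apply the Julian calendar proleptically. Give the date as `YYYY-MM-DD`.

The Gregorian equivalent of JDN 2451217 is 7 February 1999.
In the Julian calendar that day is 1999-01-25.

1999-01-25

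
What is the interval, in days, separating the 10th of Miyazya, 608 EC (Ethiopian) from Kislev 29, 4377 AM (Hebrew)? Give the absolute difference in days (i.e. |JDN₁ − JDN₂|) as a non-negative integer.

253

JDN of the first date = 1946147.
JDN of the second date = 1946400.
|1946400 − 1946147| = 253.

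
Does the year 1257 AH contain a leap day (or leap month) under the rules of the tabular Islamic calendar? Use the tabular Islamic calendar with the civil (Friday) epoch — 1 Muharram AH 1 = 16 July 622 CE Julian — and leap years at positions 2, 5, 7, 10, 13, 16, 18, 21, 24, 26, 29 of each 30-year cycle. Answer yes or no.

Year 1257 AH is year 27 of its 30-year cycle; leap positions are 2, 5, 7, 10, 13, 16, 18, 21, 24, 26, 29, so it is a common year (354 days).

no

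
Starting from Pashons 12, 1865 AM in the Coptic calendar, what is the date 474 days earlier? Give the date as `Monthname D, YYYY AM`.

JDN of Pashons 12, 1865 AM = 2506107.
2506107 − 474 = 2505633.
JDN 2505633 in the Coptic calendar is Tobi 23, 1864 AM.

Tobi 23, 1864 AM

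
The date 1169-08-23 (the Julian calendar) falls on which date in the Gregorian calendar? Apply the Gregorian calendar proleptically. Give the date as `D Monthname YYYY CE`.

30 August 1169 CE

At this point the Julian calendar is 7 days behind the Gregorian.
23 August 1169 Julian + 7 days → 30 August 1169 Gregorian.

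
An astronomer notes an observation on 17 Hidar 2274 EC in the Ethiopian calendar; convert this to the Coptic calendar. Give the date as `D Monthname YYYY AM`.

17 Hathor 1998 AM

The source date corresponds to 28 November 2281 in the Gregorian calendar (JDN 2554510).
That day falls on 17 Hathor 1998 AM in the Coptic calendar.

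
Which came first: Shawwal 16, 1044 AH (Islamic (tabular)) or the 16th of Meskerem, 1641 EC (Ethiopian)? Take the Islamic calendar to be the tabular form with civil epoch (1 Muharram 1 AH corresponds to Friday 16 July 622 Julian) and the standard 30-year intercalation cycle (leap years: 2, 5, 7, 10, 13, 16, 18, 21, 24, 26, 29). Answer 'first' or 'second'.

Converting both to JDN: 2318325 vs 2323246; the smaller is the first.

first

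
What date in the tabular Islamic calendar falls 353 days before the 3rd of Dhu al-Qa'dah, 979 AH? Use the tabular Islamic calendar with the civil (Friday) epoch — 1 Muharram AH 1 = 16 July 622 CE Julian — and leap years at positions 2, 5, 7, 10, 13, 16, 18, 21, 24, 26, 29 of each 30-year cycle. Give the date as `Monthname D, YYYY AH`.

Dhu al-Qa'dah 5, 978 AH

The starting date is JDN 2295308; 2295308 − 353 = 2294955.
JDN 2294955 corresponds to Dhu al-Qa'dah 5, 978 AH.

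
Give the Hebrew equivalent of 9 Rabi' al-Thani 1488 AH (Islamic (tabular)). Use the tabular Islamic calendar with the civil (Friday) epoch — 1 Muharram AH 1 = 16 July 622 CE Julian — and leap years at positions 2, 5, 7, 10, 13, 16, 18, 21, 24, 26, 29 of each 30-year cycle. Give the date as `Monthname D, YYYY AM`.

Tammuz 9, 5825 AM

The source date corresponds to 13 July 2065 in the Gregorian calendar (JDN 2475480).
That day falls on 9 Tammuz 5825 AM in the Hebrew calendar.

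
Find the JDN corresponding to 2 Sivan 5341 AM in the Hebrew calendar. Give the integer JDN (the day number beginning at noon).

2298642

Equivalently 14 May 1581 (proleptic Gregorian).
JDN 2400001 is 17 November 1858 CE (Gregorian), MJD 0; the target day is −101359 days from there, so JDN = 2298642.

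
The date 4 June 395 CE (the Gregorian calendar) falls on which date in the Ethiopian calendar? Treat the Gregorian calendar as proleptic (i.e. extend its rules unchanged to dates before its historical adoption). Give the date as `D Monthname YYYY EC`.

Both dates share Julian Day Number 1865485; in the Ethiopian calendar that is 9 Sene 387 EC.

9 Sene 387 EC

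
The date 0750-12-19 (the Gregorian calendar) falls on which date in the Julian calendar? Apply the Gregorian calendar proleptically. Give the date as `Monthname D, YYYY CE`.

December 15, 750 CE

At this point the Julian calendar is 4 days behind the Gregorian.
19 December 750 Gregorian − 4 days → 15 December 750 Julian.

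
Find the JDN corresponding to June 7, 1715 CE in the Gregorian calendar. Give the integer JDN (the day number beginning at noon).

2347608

JDN 2400001 is 17 November 1858 CE (Gregorian), MJD 0; the target day is −52393 days from there, so JDN = 2347608.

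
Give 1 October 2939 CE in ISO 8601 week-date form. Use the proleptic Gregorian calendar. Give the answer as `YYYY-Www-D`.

2939-W40-4

The weekday is Thursday (ISO weekday 4).
That Thursday belongs to ISO week 40 of ISO year 2939.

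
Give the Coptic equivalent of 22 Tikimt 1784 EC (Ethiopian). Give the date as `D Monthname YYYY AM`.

22 Paopi 1508 AM

The source date corresponds to 31 October 1791 in the Gregorian calendar (JDN 2375513).
That day falls on 22 Paopi 1508 AM in the Coptic calendar.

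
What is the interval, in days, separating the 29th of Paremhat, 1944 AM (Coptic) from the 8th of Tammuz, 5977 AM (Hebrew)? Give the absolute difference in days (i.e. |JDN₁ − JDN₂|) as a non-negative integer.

3923

JDN of the first date = 2534919.
JDN of the second date = 2530996.
|2530996 − 2534919| = 3923.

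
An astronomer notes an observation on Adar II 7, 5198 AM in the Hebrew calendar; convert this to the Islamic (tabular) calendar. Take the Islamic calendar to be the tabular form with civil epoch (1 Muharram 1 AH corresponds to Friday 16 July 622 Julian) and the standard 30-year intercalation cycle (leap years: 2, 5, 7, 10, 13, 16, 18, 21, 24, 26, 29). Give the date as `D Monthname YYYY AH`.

7 Ramadan 841 AH

The source date corresponds to 13 March 1438 in the proleptic Gregorian calendar (JDN 2246350).
That day falls on 7 Ramadan 841 AH in the tabular Islamic calendar.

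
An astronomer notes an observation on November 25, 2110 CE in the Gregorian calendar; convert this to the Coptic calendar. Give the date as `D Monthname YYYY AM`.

Both dates share Julian Day Number 2492050; in the Coptic calendar that is 15 Hathor 1827 AM.

15 Hathor 1827 AM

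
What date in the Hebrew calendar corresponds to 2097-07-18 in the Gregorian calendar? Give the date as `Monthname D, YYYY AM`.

Both dates share Julian Day Number 2487173; in the Hebrew calendar that is 9 Av 5857 AM.

Av 9, 5857 AM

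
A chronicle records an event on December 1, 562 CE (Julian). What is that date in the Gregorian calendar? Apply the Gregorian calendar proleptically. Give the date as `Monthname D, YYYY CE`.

At this point the Julian calendar is 2 days behind the Gregorian.
1 December 562 Julian + 2 days → 3 December 562 Gregorian.

December 3, 562 CE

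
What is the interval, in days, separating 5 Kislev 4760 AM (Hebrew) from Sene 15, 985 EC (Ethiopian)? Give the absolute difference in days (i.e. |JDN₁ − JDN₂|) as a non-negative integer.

2351

First date → JDN 2086262; second date → JDN 2083911.
The interval is |2086262 − 2083911| = 2351 days.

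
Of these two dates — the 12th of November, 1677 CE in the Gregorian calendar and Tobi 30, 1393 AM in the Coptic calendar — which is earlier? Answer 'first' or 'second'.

second

First date → JDN 2333888; second date → JDN 2333607.
JDN 2333607 < JDN 2333888, so the second date is earlier.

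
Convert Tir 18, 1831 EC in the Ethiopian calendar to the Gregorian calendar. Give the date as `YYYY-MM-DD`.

Both dates share Julian Day Number 2392765; in the Gregorian calendar that is 25 January 1839 CE.

1839-01-25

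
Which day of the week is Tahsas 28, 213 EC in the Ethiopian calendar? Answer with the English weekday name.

In the proleptic Gregorian calendar this is 24 December 220 (JDN 1801771).
JDN 1801771 mod 7 = 6, and JDN 0 was a Monday, so this is a Sunday.

Sunday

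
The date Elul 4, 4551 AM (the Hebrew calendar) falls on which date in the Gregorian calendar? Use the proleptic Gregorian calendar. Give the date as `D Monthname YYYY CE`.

Julian Day Number of the source date = 2010190.
Converting JDN 2010190 to the Gregorian calendar gives 12 August 791 CE.

12 August 791 CE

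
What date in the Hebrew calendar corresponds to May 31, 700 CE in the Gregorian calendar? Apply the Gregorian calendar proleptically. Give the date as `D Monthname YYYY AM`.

5 Sivan 4460 AM

Julian Day Number of the source date = 1976880.
Converting JDN 1976880 to the Hebrew calendar gives 5 Sivan 4460 AM.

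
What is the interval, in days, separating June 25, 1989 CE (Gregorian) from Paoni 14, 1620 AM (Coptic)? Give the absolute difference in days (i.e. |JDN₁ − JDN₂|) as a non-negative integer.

JDN of the first date = 2447703.
JDN of the second date = 2416653.
|2416653 − 2447703| = 31050.

31050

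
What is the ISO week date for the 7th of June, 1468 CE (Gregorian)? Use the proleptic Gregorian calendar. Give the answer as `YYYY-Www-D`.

The weekday is Sunday (ISO weekday 7).
That Sunday belongs to ISO week 23 of ISO year 1468.

1468-W23-7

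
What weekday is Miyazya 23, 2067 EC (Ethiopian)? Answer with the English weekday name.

This is JDN 2479059 (1 May 2075 Gregorian).
2479059 ≡ 2 (mod 7); counting from Monday = 0 gives Wednesday.

Wednesday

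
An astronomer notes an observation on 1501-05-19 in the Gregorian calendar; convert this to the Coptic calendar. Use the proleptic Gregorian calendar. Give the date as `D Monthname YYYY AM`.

Both dates share Julian Day Number 2269427; in the Coptic calendar that is 14 Pashons 1217 AM.

14 Pashons 1217 AM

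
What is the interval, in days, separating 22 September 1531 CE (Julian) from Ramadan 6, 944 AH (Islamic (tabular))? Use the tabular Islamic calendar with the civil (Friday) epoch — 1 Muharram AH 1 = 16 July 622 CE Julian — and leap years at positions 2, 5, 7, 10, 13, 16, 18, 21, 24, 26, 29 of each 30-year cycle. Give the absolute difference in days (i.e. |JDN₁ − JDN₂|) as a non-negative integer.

2329

JDN of the first date = 2280520.
JDN of the second date = 2282849.
|2282849 − 2280520| = 2329.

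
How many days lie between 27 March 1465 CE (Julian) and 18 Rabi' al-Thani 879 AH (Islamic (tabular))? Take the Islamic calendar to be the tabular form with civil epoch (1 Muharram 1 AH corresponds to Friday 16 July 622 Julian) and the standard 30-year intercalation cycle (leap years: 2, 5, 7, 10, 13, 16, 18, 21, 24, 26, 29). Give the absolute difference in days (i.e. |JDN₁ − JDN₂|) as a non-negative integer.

3445

First date → JDN 2256235; second date → JDN 2259680.
The interval is |2256235 − 2259680| = 3445 days.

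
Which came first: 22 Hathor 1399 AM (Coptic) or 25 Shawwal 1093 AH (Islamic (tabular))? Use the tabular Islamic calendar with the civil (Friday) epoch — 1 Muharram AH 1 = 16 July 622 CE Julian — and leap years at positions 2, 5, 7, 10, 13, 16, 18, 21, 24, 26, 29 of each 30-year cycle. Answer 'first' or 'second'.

The two dates have Julian Day Numbers 2335730 and 2335698 respectively.
Since 2335698 < 2335730, the second date comes first.

second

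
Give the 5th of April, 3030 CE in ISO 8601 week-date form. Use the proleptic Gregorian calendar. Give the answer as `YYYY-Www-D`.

The weekday is Monday (ISO weekday 1).
That Monday belongs to ISO week 14 of ISO year 3030.

3030-W14-1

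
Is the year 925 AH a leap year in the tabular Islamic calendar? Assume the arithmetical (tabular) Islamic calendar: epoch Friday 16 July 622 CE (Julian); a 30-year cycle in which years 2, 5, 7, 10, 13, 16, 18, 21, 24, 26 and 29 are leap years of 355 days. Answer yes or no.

Year 925 AH is year 25 of its 30-year cycle; leap positions are 2, 5, 7, 10, 13, 16, 18, 21, 24, 26, 29, so it is a common year (354 days).

no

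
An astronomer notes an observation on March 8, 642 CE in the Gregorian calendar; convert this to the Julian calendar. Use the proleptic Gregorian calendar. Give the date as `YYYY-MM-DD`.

The Julian–Gregorian offset here is 3 days (Julian trailing).
8 March 642 Gregorian − 3 days → 5 March 642 Julian.

0642-03-05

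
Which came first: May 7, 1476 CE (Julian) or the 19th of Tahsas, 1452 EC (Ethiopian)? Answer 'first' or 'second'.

second

Converting both to JDN: 2260294 vs 2254307; the smaller is the second.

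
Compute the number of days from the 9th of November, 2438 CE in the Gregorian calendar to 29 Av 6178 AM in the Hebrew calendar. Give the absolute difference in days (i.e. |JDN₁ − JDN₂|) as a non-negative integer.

7375

First date → JDN 2611834; second date → JDN 2604459.
The interval is |2611834 − 2604459| = 7375 days.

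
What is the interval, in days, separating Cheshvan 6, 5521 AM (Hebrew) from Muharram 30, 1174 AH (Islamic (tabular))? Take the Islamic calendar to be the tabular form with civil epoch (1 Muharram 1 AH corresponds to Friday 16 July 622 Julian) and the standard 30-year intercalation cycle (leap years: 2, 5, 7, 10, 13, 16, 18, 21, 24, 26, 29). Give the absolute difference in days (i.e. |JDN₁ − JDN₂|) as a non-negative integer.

JDN of the first date = 2364176.
JDN of the second date = 2364141.
|2364141 − 2364176| = 35.

35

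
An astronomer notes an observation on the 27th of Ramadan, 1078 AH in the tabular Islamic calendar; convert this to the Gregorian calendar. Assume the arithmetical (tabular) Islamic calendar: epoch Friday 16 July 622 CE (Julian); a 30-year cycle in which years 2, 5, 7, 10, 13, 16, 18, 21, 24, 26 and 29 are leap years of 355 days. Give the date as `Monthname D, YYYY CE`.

March 11, 1668 CE

Julian Day Number of the source date = 2330355.
Converting JDN 2330355 to the Gregorian calendar gives 11 March 1668 CE.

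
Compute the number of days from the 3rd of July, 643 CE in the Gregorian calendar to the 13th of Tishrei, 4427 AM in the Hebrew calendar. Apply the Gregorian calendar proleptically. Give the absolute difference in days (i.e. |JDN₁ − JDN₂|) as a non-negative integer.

8480

First date → JDN 1956094; second date → JDN 1964574.
The interval is |1956094 − 1964574| = 8480 days.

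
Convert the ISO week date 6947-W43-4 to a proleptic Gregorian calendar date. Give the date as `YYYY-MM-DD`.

6947-10-26

ISO week 1 of 6947 is the week containing the first Thursday of 6947.
Week 43, day 4 (Thursday) lands on 6947-10-26.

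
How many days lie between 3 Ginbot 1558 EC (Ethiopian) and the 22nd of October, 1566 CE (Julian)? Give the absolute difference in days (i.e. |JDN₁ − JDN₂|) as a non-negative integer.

First date → JDN 2293157; second date → JDN 2293334.
The interval is |2293157 − 2293334| = 177 days.

177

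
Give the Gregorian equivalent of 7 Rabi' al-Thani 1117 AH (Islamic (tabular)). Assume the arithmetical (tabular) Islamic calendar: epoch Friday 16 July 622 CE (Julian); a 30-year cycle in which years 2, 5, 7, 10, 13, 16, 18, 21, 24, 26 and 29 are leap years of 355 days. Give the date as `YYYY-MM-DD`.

1705-07-29

Both dates share Julian Day Number 2344008; in the Gregorian calendar that is 29 July 1705 CE.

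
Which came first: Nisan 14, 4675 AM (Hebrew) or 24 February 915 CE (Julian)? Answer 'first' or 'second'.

First date → JDN 2055352; second date → JDN 2055316.
JDN 2055316 < JDN 2055352, so the second date is earlier.

second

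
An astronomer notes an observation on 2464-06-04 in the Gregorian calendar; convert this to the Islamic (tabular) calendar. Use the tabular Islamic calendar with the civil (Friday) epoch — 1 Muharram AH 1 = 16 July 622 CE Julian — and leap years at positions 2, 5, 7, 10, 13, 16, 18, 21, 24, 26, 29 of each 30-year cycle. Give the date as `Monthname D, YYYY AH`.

Julian Day Number of the source date = 2621173.
Converting JDN 2621173 to the tabular Islamic calendar gives 28 Jumada al-Awwal 1899 AH.

Jumada al-Awwal 28, 1899 AH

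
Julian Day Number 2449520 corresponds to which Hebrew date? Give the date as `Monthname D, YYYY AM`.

JDN 2449520 is 16 June 1994 in the Gregorian calendar.
In the Hebrew calendar that day is Tammuz 7, 5754 AM.

Tammuz 7, 5754 AM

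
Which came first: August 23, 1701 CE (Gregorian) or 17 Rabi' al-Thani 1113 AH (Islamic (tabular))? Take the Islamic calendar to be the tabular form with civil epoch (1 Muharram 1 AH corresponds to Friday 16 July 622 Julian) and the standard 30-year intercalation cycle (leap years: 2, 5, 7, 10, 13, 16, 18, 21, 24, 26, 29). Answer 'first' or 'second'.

first

The two dates have Julian Day Numbers 2342572 and 2342601 respectively.
Since 2342572 < 2342601, the first date comes first.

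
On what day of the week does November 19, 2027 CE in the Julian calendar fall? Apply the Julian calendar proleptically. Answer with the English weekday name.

This is JDN 2461742 (2 December 2027 Gregorian).
2461742 ≡ 3 (mod 7); counting from Monday = 0 gives Thursday.

Thursday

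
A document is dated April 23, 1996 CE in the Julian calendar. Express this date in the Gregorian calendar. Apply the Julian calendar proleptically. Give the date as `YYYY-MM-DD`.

1996-05-06

The Julian–Gregorian offset here is 13 days (Julian trailing).
23 April 1996 Julian + 13 days → 6 May 1996 Gregorian.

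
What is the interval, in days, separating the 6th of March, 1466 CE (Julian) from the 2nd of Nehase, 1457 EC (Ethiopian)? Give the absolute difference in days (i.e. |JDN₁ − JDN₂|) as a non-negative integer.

223

JDN of the first date = 2256579.
JDN of the second date = 2256356.
|2256356 − 2256579| = 223.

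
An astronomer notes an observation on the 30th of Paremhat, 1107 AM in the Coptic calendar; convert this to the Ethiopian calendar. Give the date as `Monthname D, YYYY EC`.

Both dates share Julian Day Number 2229205; in the Ethiopian calendar that is 30 Megabit 1383 EC.

Megabit 30, 1383 EC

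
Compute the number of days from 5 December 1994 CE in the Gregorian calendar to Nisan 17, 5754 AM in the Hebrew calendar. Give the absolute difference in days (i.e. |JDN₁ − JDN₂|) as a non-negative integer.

JDN of the first date = 2449692.
JDN of the second date = 2449441.
|2449441 − 2449692| = 251.

251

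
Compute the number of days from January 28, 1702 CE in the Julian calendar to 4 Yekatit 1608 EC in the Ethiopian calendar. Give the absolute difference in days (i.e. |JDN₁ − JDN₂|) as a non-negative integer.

JDN of the first date = 2342741.
JDN of the second date = 2311331.
|2311331 − 2342741| = 31410.

31410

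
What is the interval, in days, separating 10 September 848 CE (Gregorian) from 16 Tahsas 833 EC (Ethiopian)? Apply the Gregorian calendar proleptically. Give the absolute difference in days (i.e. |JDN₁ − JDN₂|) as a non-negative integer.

2825

First date → JDN 2031039; second date → JDN 2028214.
The interval is |2031039 − 2028214| = 2825 days.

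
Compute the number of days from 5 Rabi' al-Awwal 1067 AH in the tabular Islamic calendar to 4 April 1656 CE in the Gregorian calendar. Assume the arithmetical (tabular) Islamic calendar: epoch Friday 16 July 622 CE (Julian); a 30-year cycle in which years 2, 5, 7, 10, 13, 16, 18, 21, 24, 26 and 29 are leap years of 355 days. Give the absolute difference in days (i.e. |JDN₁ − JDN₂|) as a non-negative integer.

First date → JDN 2326258; second date → JDN 2325996.
The interval is |2326258 − 2325996| = 262 days.

262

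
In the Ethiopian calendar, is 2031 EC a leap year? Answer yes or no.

yes

2031 mod 4 = 3; in the Ethiopian calendar a year is leap when year mod 4 = 3, so it is a leap year.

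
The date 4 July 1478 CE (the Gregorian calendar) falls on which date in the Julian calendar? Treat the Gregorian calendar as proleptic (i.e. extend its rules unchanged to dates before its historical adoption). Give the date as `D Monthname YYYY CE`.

At this point the Julian calendar is 9 days behind the Gregorian.
4 July 1478 Gregorian − 9 days → 25 June 1478 Julian.

25 June 1478 CE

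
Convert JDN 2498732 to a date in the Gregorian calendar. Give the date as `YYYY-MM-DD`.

2129-03-12

Counting from JDN 2299161 = 15 Oct 1582 gives an offset of 199571 days.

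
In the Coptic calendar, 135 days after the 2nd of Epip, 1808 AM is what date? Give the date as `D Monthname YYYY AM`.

JDN of the 2nd of Epip, 1808 AM = 2485338.
2485338 + 135 = 2485473.
JDN 2485473 in the Coptic calendar is 12 Hathor 1809 AM.

12 Hathor 1809 AM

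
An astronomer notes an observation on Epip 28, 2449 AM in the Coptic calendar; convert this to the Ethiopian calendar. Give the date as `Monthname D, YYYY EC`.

Hamle 28, 2725 EC

Both dates share Julian Day Number 2719489; in the Ethiopian calendar that is 28 Hamle 2725 EC.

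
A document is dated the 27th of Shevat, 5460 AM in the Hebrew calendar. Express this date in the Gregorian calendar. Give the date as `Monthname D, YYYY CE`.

Both dates share Julian Day Number 2342019; in the Gregorian calendar that is 16 February 1700 CE.

February 16, 1700 CE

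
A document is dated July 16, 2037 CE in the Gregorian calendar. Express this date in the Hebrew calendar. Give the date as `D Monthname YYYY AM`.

4 Av 5797 AM

Julian Day Number of the source date = 2465256.
Converting JDN 2465256 to the Hebrew calendar gives 4 Av 5797 AM.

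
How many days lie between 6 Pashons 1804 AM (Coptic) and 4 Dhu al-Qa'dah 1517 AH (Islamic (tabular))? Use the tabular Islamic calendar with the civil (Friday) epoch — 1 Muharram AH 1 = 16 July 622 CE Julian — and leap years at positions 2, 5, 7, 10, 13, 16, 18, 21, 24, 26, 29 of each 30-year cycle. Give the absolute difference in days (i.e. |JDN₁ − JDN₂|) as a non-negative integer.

2137

JDN of the first date = 2483821.
JDN of the second date = 2485958.
|2485958 − 2483821| = 2137.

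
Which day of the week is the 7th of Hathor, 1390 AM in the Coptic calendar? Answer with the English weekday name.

Equivalently 13 November 1673 Gregorian, JDN 2332428.
Since JDN mod 7 = 0 (0 = Monday), the day is Monday.

Monday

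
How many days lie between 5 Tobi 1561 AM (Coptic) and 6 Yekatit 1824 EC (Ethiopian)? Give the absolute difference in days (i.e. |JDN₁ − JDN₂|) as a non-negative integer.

JDN of the first date = 2394944.
JDN of the second date = 2390227.
|2390227 − 2394944| = 4717.

4717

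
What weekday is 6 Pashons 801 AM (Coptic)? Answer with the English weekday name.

Thursday

Equivalently 7 May 1085 Gregorian, JDN 2117475.
2117475 ≡ 3 (mod 7); counting from Monday = 0 gives Thursday.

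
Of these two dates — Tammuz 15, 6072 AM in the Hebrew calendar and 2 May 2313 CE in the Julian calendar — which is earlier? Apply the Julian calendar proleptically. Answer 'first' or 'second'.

first

First date → JDN 2565702; second date → JDN 2566003.
JDN 2565702 < JDN 2566003, so the first date is earlier.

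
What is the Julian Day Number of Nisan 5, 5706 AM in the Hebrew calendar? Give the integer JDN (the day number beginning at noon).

In the Gregorian calendar the same day is 6 April 1946.
JDN 2400001 is 17 November 1858 CE (Gregorian), MJD 0; the target day is +31916 days from there, so JDN = 2431917.

2431917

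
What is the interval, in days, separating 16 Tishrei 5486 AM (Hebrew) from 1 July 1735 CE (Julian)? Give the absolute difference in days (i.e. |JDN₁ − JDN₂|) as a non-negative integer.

JDN of the first date = 2351369.
JDN of the second date = 2354948.
|2354948 − 2351369| = 3579.

3579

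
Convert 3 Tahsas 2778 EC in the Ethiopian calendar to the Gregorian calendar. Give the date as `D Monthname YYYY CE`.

18 December 2785 CE

Julian Day Number of the source date = 2738612.
Converting JDN 2738612 to the Gregorian calendar gives 18 December 2785 CE.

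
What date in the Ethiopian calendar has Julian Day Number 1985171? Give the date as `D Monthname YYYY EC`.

JDN 1985171 is 11 February 723 in the proleptic Gregorian calendar.
In the Ethiopian calendar that day is 13 Yekatit 715 EC.

13 Yekatit 715 EC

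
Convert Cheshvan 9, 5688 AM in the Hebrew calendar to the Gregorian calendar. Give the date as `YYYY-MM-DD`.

1927-11-04

Both dates share Julian Day Number 2425189; in the Gregorian calendar that is 4 November 1927 CE.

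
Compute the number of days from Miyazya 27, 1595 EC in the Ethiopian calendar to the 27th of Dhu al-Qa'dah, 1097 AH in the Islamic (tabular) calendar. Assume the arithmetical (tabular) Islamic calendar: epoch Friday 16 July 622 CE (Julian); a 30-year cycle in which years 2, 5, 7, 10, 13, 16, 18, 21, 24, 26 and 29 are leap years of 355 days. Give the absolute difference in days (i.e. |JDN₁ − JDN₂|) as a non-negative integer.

JDN of the first date = 2306665.
JDN of the second date = 2337147.
|2337147 − 2306665| = 30482.

30482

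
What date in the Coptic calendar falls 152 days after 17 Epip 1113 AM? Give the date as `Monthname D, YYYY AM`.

JDN of 17 Epip 1113 AM = 2231504.
2231504 + 152 = 2231656.
JDN 2231656 in the Coptic calendar is Koiak 14, 1114 AM.

Koiak 14, 1114 AM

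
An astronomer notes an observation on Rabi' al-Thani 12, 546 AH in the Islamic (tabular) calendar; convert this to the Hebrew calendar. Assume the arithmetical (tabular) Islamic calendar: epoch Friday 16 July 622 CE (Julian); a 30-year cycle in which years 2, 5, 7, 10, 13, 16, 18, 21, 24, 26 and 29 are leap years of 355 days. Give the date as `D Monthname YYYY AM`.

The source date corresponds to 5 August 1151 in the proleptic Gregorian calendar (JDN 2141670).
That day falls on 14 Av 4911 AM in the Hebrew calendar.

14 Av 4911 AM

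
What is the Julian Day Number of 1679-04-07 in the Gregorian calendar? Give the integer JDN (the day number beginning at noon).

2334399

JDN 2400001 is 17 November 1858 CE (Gregorian), MJD 0; the target day is −65602 days from there, so JDN = 2334399.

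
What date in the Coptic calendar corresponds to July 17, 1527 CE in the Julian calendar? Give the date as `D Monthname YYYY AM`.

23 Epip 1243 AM

Both dates share Julian Day Number 2278992; in the Coptic calendar that is 23 Epip 1243 AM.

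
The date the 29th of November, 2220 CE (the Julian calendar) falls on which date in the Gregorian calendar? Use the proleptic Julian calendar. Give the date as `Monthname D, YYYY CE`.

December 14, 2220 CE

At this point the Julian calendar is 15 days behind the Gregorian.
29 November 2220 Julian + 15 days → 14 December 2220 Gregorian.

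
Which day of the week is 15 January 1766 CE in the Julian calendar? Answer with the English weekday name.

Equivalently 26 January 1766 Gregorian, JDN 2366104.
2366104 ≡ 6 (mod 7); counting from Monday = 0 gives Sunday.

Sunday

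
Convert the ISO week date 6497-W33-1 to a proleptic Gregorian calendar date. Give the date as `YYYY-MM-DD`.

ISO week 1 of 6497 is the week containing the first Thursday of 6497.
Week 33, day 1 (Monday) lands on 6497-08-12.

6497-08-12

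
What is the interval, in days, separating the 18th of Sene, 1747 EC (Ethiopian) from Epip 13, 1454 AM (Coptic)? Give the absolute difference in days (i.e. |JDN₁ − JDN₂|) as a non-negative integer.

First date → JDN 2362234; second date → JDN 2356050.
The interval is |2362234 − 2356050| = 6184 days.

6184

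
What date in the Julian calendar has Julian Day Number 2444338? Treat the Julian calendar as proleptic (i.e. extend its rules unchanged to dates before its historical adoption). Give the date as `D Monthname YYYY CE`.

The Gregorian equivalent of JDN 2444338 is 8 April 1980.
In the Julian calendar that day is 26 March 1980 CE.

26 March 1980 CE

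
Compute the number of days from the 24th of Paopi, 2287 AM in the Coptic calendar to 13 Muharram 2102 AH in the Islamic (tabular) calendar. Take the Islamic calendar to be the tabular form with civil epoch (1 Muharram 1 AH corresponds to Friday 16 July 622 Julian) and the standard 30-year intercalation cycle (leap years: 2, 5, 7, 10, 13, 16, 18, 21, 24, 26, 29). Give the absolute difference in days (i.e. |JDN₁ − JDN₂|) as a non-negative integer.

32932

First date → JDN 2660044; second date → JDN 2692976.
The interval is |2660044 − 2692976| = 32932 days.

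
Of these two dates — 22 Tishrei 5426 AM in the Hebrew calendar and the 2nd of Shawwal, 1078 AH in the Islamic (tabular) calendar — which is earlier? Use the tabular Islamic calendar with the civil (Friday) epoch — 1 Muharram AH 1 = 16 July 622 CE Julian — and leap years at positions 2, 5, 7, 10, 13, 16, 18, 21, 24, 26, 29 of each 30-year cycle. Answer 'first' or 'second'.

The two dates have Julian Day Numbers 2329463 and 2330360 respectively.
Since 2329463 < 2330360, the first date comes first.

first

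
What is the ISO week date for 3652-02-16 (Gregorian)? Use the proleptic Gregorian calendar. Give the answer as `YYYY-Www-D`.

The weekday is Friday (ISO weekday 5).
That Friday belongs to ISO week 7 of ISO year 3652.

3652-W07-5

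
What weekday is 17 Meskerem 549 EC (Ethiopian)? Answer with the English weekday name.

Thursday

Equivalently 16 September 556 Gregorian, JDN 1924394.
JDN 1924394 mod 7 = 3, and JDN 0 was a Monday, so this is a Thursday.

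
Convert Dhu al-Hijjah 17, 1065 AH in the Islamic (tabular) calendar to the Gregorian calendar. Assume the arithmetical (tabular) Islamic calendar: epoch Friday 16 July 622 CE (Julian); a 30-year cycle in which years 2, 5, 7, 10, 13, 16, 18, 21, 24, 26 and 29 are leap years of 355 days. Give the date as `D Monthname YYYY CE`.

18 October 1655 CE

Julian Day Number of the source date = 2325827.
Converting JDN 2325827 to the Gregorian calendar gives 18 October 1655 CE.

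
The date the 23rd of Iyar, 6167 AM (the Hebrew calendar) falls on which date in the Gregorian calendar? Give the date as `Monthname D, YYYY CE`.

June 1, 2407 CE

Julian Day Number of the source date = 2600350.
Converting JDN 2600350 to the Gregorian calendar gives 1 June 2407 CE.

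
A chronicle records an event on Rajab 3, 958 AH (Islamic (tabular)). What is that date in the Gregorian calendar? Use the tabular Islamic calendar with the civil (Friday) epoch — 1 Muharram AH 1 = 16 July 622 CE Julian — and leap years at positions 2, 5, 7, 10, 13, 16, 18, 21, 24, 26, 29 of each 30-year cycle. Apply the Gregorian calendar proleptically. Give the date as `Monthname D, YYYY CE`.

July 17, 1551 CE

Both dates share Julian Day Number 2287748; in the Gregorian calendar that is 17 July 1551 CE.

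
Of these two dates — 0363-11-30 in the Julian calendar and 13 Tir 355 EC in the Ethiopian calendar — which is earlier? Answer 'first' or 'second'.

Converting both to JDN: 1853977 vs 1853651; the smaller is the second.

second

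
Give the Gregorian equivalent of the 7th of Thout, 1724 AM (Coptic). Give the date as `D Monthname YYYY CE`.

18 September 2007 CE

Both dates share Julian Day Number 2454362; in the Gregorian calendar that is 18 September 2007 CE.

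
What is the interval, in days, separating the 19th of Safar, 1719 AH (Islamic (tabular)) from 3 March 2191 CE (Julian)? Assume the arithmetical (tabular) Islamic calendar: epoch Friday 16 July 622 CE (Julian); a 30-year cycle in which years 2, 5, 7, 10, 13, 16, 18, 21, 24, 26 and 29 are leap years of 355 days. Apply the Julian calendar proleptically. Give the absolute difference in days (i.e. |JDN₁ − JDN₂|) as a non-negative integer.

35908

JDN of the first date = 2557290.
JDN of the second date = 2521382.
|2521382 − 2557290| = 35908.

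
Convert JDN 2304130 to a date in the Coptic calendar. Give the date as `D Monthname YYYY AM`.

18 Pashons 1312 AM

JDN 2304130 is 23 May 1596 in the Gregorian calendar.
In the Coptic calendar that day is 18 Pashons 1312 AM.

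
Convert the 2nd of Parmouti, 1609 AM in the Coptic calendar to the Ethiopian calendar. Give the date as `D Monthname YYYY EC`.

Both dates share Julian Day Number 2412563; in the Ethiopian calendar that is 2 Miyazya 1885 EC.

2 Miyazya 1885 EC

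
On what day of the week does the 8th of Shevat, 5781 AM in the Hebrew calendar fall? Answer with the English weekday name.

Thursday

This is JDN 2459236 (21 January 2021 Gregorian).
Since JDN mod 7 = 3 (0 = Monday), the day is Thursday.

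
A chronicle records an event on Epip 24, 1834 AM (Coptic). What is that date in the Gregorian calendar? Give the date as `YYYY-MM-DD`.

Both dates share Julian Day Number 2494856; in the Gregorian calendar that is 1 August 2118 CE.

2118-08-01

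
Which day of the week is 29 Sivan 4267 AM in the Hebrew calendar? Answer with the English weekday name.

Tuesday

This is JDN 1906416 (28 June 507 Gregorian).
JDN 1906416 mod 7 = 1, and JDN 0 was a Monday, so this is a Tuesday.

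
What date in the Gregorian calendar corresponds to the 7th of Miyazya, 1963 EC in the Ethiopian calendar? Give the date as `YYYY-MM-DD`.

1971-04-15

Both dates share Julian Day Number 2441057; in the Gregorian calendar that is 15 April 1971 CE.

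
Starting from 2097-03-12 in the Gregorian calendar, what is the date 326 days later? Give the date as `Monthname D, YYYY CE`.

February 1, 2098 CE

JDN of 2097-03-12 = 2487045.
2487045 + 326 = 2487371.
JDN 2487371 in the Gregorian calendar is February 1, 2098 CE.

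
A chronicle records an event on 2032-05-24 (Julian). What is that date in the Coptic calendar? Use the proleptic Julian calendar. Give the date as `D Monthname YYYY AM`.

29 Pashons 1748 AM

The source date corresponds to 6 June 2032 in the Gregorian calendar (JDN 2463390).
That day falls on 29 Pashons 1748 AM in the Coptic calendar.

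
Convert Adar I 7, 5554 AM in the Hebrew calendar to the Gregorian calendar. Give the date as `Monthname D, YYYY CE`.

Both dates share Julian Day Number 2376343; in the Gregorian calendar that is 7 February 1794 CE.

February 7, 1794 CE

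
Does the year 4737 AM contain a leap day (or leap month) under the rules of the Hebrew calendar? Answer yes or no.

yes

Hebrew year 4737 is year 6 of its 19-year Metonic cycle; leap years are at positions 3, 6, 8, 11, 14, 17, 19, so it is a leap year (13 months).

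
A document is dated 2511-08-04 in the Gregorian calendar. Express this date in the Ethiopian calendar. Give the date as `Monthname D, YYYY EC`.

Hamle 24, 2503 EC

Both dates share Julian Day Number 2638399; in the Ethiopian calendar that is 24 Hamle 2503 EC.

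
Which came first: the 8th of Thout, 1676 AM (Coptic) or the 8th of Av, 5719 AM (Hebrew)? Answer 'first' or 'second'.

second

First date → JDN 2436831; second date → JDN 2436793.
JDN 2436793 < JDN 2436831, so the second date is earlier.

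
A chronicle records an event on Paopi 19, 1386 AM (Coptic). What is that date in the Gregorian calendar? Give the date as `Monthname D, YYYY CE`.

Both dates share Julian Day Number 2330949; in the Gregorian calendar that is 26 October 1669 CE.

October 26, 1669 CE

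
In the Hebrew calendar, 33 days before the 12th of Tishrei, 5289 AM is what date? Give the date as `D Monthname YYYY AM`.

8 Elul 5288 AM

JDN of the 12th of Tishrei, 5289 AM = 2279428.
2279428 − 33 = 2279395.
JDN 2279395 in the Hebrew calendar is 8 Elul 5288 AM.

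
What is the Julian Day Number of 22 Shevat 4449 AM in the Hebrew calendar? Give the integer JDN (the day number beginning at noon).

1972733

In the proleptic Gregorian calendar the same day is 21 January 689.
JDN 2451545 is 1 January 2000 CE (Gregorian); the target day is −478812 days from there, so JDN = 1972733.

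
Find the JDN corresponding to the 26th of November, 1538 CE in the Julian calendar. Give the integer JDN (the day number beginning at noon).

In the proleptic Gregorian calendar the same day is 6 December 1538.
JDN 2299161 is 15 October 1582 CE (Gregorian); the target day is −16019 days from there, so JDN = 2283142.

2283142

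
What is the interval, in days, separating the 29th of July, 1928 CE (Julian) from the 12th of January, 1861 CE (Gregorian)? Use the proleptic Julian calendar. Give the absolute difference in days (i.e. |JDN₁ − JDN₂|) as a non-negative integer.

24682

First date → JDN 2425470; second date → JDN 2400788.
The interval is |2425470 − 2400788| = 24682 days.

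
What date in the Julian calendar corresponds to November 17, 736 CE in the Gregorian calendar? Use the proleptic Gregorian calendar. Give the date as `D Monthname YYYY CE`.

13 November 736 CE

At this point the Julian calendar is 4 days behind the Gregorian.
17 November 736 Gregorian − 4 days → 13 November 736 Julian.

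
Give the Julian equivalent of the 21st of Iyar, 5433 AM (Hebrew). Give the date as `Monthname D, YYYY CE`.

The source date corresponds to 7 May 1673 in the Gregorian calendar (JDN 2332238).
That day falls on 27 April 1673 CE in the Julian calendar.

April 27, 1673 CE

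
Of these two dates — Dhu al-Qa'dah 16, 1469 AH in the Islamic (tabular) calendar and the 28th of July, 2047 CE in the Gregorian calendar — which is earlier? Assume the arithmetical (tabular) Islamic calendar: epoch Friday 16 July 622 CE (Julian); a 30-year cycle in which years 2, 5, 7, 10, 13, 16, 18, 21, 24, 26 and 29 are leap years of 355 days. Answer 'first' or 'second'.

The two dates have Julian Day Numbers 2468960 and 2468920 respectively.
Since 2468920 < 2468960, the second date comes first.

second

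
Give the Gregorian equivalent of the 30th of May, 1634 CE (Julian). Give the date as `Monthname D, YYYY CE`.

For dates in this range the Gregorian date is 10 days ahead of the Julian.
30 May 1634 Julian + 10 days → 9 June 1634 Gregorian.

June 9, 1634 CE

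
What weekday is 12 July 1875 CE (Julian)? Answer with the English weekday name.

In the Gregorian calendar this is 24 July 1875 (JDN 2406094).
Since JDN mod 7 = 5 (0 = Monday), the day is Saturday.

Saturday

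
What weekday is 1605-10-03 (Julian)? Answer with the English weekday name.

Thursday

Equivalently 13 October 1605 Gregorian, JDN 2307560.
JDN 2307560 mod 7 = 3, and JDN 0 was a Monday, so this is a Thursday.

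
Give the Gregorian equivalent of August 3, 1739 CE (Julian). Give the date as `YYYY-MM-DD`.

1739-08-14

At this point the Julian calendar is 11 days behind the Gregorian.
3 August 1739 Julian + 11 days → 14 August 1739 Gregorian.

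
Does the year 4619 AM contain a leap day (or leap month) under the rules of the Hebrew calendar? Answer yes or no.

Hebrew year 4619 is year 2 of its 19-year Metonic cycle; leap years are at positions 3, 6, 8, 11, 14, 17, 19, so it is a common year (12 months).

no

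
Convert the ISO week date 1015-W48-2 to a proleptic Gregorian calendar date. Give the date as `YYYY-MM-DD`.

1015-11-28

ISO week 1 of 1015 is the week containing the first Thursday of 1015.
Week 48, day 2 (Tuesday) lands on 1015-11-28.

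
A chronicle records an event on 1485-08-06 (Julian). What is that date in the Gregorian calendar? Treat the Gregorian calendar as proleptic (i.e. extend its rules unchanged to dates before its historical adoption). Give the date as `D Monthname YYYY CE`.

For dates in this range the Gregorian date is 9 days ahead of the Julian.
6 August 1485 Julian + 9 days → 15 August 1485 Gregorian.

15 August 1485 CE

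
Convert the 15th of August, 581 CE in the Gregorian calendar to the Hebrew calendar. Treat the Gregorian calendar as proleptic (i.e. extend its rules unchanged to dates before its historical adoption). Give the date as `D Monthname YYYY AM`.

27 Av 4341 AM

Both dates share Julian Day Number 1933493; in the Hebrew calendar that is 27 Av 4341 AM.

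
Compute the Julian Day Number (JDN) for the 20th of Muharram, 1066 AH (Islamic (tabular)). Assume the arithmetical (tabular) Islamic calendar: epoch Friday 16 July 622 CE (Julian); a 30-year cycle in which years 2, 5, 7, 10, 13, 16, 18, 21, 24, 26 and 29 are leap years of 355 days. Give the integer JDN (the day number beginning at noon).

In the Gregorian calendar the same day is 19 November 1655.
JDN 2451545 is 1 January 2000 CE (Gregorian); the target day is −125686 days from there, so JDN = 2325859.

2325859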